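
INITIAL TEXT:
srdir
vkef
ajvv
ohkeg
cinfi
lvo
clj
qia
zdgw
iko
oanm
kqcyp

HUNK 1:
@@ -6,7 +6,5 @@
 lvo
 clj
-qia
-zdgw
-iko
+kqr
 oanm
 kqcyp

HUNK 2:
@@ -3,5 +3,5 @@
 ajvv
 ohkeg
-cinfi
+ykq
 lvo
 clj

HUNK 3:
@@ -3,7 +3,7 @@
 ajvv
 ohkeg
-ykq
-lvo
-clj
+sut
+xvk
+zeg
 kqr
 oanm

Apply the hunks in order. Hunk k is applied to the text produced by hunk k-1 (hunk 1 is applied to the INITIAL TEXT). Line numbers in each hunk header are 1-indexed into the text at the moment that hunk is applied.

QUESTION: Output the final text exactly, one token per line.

Answer: srdir
vkef
ajvv
ohkeg
sut
xvk
zeg
kqr
oanm
kqcyp

Derivation:
Hunk 1: at line 6 remove [qia,zdgw,iko] add [kqr] -> 10 lines: srdir vkef ajvv ohkeg cinfi lvo clj kqr oanm kqcyp
Hunk 2: at line 3 remove [cinfi] add [ykq] -> 10 lines: srdir vkef ajvv ohkeg ykq lvo clj kqr oanm kqcyp
Hunk 3: at line 3 remove [ykq,lvo,clj] add [sut,xvk,zeg] -> 10 lines: srdir vkef ajvv ohkeg sut xvk zeg kqr oanm kqcyp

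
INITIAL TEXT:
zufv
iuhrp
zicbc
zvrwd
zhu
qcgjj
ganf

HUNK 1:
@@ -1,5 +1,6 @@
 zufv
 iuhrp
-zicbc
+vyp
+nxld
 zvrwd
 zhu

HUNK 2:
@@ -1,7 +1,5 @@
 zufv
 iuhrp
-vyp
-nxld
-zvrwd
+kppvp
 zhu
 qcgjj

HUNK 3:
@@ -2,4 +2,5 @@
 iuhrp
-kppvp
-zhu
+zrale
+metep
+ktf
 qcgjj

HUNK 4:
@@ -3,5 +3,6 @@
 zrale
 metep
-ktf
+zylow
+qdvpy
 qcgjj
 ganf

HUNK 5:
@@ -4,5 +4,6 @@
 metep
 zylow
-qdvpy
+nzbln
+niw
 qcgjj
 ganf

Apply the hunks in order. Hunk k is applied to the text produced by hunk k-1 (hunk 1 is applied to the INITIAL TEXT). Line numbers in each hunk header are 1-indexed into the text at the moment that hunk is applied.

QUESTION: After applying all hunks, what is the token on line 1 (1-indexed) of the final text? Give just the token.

Answer: zufv

Derivation:
Hunk 1: at line 1 remove [zicbc] add [vyp,nxld] -> 8 lines: zufv iuhrp vyp nxld zvrwd zhu qcgjj ganf
Hunk 2: at line 1 remove [vyp,nxld,zvrwd] add [kppvp] -> 6 lines: zufv iuhrp kppvp zhu qcgjj ganf
Hunk 3: at line 2 remove [kppvp,zhu] add [zrale,metep,ktf] -> 7 lines: zufv iuhrp zrale metep ktf qcgjj ganf
Hunk 4: at line 3 remove [ktf] add [zylow,qdvpy] -> 8 lines: zufv iuhrp zrale metep zylow qdvpy qcgjj ganf
Hunk 5: at line 4 remove [qdvpy] add [nzbln,niw] -> 9 lines: zufv iuhrp zrale metep zylow nzbln niw qcgjj ganf
Final line 1: zufv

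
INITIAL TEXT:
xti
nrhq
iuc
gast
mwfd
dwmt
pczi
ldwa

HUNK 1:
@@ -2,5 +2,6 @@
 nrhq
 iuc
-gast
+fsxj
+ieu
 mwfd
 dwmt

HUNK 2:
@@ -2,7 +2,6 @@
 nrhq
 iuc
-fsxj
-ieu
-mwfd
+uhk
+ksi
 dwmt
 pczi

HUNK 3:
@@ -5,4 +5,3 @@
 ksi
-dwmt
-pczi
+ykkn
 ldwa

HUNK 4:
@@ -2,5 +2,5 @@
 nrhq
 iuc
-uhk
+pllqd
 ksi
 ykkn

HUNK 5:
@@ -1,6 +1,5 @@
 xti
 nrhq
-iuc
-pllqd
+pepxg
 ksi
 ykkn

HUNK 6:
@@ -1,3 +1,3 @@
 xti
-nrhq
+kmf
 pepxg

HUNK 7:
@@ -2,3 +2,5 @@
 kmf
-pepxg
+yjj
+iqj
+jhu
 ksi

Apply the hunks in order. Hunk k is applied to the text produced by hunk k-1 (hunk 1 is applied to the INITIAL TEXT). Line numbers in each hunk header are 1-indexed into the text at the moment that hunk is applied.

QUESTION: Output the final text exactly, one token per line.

Answer: xti
kmf
yjj
iqj
jhu
ksi
ykkn
ldwa

Derivation:
Hunk 1: at line 2 remove [gast] add [fsxj,ieu] -> 9 lines: xti nrhq iuc fsxj ieu mwfd dwmt pczi ldwa
Hunk 2: at line 2 remove [fsxj,ieu,mwfd] add [uhk,ksi] -> 8 lines: xti nrhq iuc uhk ksi dwmt pczi ldwa
Hunk 3: at line 5 remove [dwmt,pczi] add [ykkn] -> 7 lines: xti nrhq iuc uhk ksi ykkn ldwa
Hunk 4: at line 2 remove [uhk] add [pllqd] -> 7 lines: xti nrhq iuc pllqd ksi ykkn ldwa
Hunk 5: at line 1 remove [iuc,pllqd] add [pepxg] -> 6 lines: xti nrhq pepxg ksi ykkn ldwa
Hunk 6: at line 1 remove [nrhq] add [kmf] -> 6 lines: xti kmf pepxg ksi ykkn ldwa
Hunk 7: at line 2 remove [pepxg] add [yjj,iqj,jhu] -> 8 lines: xti kmf yjj iqj jhu ksi ykkn ldwa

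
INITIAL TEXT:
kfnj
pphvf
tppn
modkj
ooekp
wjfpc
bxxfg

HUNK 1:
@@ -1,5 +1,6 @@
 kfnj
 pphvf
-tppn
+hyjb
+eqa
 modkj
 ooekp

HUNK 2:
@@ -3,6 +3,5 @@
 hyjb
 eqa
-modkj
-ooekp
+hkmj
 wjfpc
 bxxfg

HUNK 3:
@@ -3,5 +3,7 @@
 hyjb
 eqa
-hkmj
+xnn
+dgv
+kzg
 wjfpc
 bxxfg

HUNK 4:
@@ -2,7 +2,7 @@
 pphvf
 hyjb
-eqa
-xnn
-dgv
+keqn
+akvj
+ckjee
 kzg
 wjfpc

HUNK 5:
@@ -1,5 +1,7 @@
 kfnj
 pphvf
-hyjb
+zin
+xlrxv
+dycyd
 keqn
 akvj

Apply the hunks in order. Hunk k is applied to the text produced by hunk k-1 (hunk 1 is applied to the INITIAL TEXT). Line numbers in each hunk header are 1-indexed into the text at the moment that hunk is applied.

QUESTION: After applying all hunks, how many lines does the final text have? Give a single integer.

Answer: 11

Derivation:
Hunk 1: at line 1 remove [tppn] add [hyjb,eqa] -> 8 lines: kfnj pphvf hyjb eqa modkj ooekp wjfpc bxxfg
Hunk 2: at line 3 remove [modkj,ooekp] add [hkmj] -> 7 lines: kfnj pphvf hyjb eqa hkmj wjfpc bxxfg
Hunk 3: at line 3 remove [hkmj] add [xnn,dgv,kzg] -> 9 lines: kfnj pphvf hyjb eqa xnn dgv kzg wjfpc bxxfg
Hunk 4: at line 2 remove [eqa,xnn,dgv] add [keqn,akvj,ckjee] -> 9 lines: kfnj pphvf hyjb keqn akvj ckjee kzg wjfpc bxxfg
Hunk 5: at line 1 remove [hyjb] add [zin,xlrxv,dycyd] -> 11 lines: kfnj pphvf zin xlrxv dycyd keqn akvj ckjee kzg wjfpc bxxfg
Final line count: 11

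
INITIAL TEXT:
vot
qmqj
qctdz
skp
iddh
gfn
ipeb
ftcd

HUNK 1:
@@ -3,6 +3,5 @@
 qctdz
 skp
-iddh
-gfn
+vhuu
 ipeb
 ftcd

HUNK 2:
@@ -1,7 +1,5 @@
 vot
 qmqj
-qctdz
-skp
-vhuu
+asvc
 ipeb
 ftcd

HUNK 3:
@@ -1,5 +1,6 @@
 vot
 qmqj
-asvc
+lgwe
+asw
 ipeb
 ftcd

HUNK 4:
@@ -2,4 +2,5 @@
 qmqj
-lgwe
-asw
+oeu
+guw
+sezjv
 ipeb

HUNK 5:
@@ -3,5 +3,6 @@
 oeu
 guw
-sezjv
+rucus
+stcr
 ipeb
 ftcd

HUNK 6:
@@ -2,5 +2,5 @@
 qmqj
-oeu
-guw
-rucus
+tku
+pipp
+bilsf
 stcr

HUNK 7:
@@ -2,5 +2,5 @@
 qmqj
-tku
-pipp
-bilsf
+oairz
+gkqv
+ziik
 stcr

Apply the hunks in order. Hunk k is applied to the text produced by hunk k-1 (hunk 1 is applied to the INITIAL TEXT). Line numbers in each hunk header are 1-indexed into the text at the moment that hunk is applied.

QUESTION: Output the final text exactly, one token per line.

Hunk 1: at line 3 remove [iddh,gfn] add [vhuu] -> 7 lines: vot qmqj qctdz skp vhuu ipeb ftcd
Hunk 2: at line 1 remove [qctdz,skp,vhuu] add [asvc] -> 5 lines: vot qmqj asvc ipeb ftcd
Hunk 3: at line 1 remove [asvc] add [lgwe,asw] -> 6 lines: vot qmqj lgwe asw ipeb ftcd
Hunk 4: at line 2 remove [lgwe,asw] add [oeu,guw,sezjv] -> 7 lines: vot qmqj oeu guw sezjv ipeb ftcd
Hunk 5: at line 3 remove [sezjv] add [rucus,stcr] -> 8 lines: vot qmqj oeu guw rucus stcr ipeb ftcd
Hunk 6: at line 2 remove [oeu,guw,rucus] add [tku,pipp,bilsf] -> 8 lines: vot qmqj tku pipp bilsf stcr ipeb ftcd
Hunk 7: at line 2 remove [tku,pipp,bilsf] add [oairz,gkqv,ziik] -> 8 lines: vot qmqj oairz gkqv ziik stcr ipeb ftcd

Answer: vot
qmqj
oairz
gkqv
ziik
stcr
ipeb
ftcd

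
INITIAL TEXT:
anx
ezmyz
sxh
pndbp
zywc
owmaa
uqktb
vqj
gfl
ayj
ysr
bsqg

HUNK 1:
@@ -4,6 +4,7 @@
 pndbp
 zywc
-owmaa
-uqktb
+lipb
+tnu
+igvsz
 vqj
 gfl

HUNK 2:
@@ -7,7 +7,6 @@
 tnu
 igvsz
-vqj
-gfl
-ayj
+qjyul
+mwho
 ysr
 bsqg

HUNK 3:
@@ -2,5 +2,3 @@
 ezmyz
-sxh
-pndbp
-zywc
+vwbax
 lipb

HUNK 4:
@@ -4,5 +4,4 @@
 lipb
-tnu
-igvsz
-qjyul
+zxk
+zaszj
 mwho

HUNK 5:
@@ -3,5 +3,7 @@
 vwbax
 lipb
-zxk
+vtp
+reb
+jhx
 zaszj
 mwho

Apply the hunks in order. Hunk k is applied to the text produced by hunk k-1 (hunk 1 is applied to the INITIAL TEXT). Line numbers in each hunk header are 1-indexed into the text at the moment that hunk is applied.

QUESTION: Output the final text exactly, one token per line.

Answer: anx
ezmyz
vwbax
lipb
vtp
reb
jhx
zaszj
mwho
ysr
bsqg

Derivation:
Hunk 1: at line 4 remove [owmaa,uqktb] add [lipb,tnu,igvsz] -> 13 lines: anx ezmyz sxh pndbp zywc lipb tnu igvsz vqj gfl ayj ysr bsqg
Hunk 2: at line 7 remove [vqj,gfl,ayj] add [qjyul,mwho] -> 12 lines: anx ezmyz sxh pndbp zywc lipb tnu igvsz qjyul mwho ysr bsqg
Hunk 3: at line 2 remove [sxh,pndbp,zywc] add [vwbax] -> 10 lines: anx ezmyz vwbax lipb tnu igvsz qjyul mwho ysr bsqg
Hunk 4: at line 4 remove [tnu,igvsz,qjyul] add [zxk,zaszj] -> 9 lines: anx ezmyz vwbax lipb zxk zaszj mwho ysr bsqg
Hunk 5: at line 3 remove [zxk] add [vtp,reb,jhx] -> 11 lines: anx ezmyz vwbax lipb vtp reb jhx zaszj mwho ysr bsqg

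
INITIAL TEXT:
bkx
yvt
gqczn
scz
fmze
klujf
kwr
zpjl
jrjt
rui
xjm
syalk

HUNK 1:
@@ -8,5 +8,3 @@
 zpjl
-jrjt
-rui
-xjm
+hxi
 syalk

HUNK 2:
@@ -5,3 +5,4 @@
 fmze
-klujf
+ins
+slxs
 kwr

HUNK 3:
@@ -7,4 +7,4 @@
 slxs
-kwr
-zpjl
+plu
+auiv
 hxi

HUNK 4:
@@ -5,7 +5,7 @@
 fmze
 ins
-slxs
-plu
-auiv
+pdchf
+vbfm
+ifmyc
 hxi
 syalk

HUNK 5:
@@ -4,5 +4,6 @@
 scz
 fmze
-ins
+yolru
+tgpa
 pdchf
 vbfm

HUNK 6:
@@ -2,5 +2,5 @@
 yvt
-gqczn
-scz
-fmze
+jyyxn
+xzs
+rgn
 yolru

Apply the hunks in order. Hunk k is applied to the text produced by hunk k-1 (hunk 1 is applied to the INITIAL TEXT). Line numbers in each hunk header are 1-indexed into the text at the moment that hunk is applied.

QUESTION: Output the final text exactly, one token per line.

Answer: bkx
yvt
jyyxn
xzs
rgn
yolru
tgpa
pdchf
vbfm
ifmyc
hxi
syalk

Derivation:
Hunk 1: at line 8 remove [jrjt,rui,xjm] add [hxi] -> 10 lines: bkx yvt gqczn scz fmze klujf kwr zpjl hxi syalk
Hunk 2: at line 5 remove [klujf] add [ins,slxs] -> 11 lines: bkx yvt gqczn scz fmze ins slxs kwr zpjl hxi syalk
Hunk 3: at line 7 remove [kwr,zpjl] add [plu,auiv] -> 11 lines: bkx yvt gqczn scz fmze ins slxs plu auiv hxi syalk
Hunk 4: at line 5 remove [slxs,plu,auiv] add [pdchf,vbfm,ifmyc] -> 11 lines: bkx yvt gqczn scz fmze ins pdchf vbfm ifmyc hxi syalk
Hunk 5: at line 4 remove [ins] add [yolru,tgpa] -> 12 lines: bkx yvt gqczn scz fmze yolru tgpa pdchf vbfm ifmyc hxi syalk
Hunk 6: at line 2 remove [gqczn,scz,fmze] add [jyyxn,xzs,rgn] -> 12 lines: bkx yvt jyyxn xzs rgn yolru tgpa pdchf vbfm ifmyc hxi syalk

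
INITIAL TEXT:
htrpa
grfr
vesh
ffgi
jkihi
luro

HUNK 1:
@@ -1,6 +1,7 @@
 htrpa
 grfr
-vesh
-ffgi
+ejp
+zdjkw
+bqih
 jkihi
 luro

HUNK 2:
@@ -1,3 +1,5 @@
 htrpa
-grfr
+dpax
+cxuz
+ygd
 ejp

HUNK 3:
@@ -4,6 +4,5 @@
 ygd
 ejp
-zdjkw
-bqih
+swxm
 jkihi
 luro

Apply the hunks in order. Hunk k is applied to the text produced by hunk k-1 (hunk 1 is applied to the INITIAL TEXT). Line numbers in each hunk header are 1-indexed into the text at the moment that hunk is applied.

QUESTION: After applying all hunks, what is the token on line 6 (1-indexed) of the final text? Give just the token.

Hunk 1: at line 1 remove [vesh,ffgi] add [ejp,zdjkw,bqih] -> 7 lines: htrpa grfr ejp zdjkw bqih jkihi luro
Hunk 2: at line 1 remove [grfr] add [dpax,cxuz,ygd] -> 9 lines: htrpa dpax cxuz ygd ejp zdjkw bqih jkihi luro
Hunk 3: at line 4 remove [zdjkw,bqih] add [swxm] -> 8 lines: htrpa dpax cxuz ygd ejp swxm jkihi luro
Final line 6: swxm

Answer: swxm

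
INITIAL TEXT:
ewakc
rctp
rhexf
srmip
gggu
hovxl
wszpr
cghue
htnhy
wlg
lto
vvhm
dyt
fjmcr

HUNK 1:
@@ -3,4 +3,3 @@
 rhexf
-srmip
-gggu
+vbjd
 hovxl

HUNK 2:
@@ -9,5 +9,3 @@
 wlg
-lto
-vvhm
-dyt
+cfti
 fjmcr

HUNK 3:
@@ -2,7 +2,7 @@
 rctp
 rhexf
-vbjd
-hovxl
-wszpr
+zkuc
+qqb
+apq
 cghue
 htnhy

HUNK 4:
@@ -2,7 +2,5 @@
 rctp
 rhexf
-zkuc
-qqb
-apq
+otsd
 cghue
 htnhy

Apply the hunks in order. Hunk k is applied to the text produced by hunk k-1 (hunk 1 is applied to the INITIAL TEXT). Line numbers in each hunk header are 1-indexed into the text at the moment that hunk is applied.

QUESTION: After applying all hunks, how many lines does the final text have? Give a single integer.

Hunk 1: at line 3 remove [srmip,gggu] add [vbjd] -> 13 lines: ewakc rctp rhexf vbjd hovxl wszpr cghue htnhy wlg lto vvhm dyt fjmcr
Hunk 2: at line 9 remove [lto,vvhm,dyt] add [cfti] -> 11 lines: ewakc rctp rhexf vbjd hovxl wszpr cghue htnhy wlg cfti fjmcr
Hunk 3: at line 2 remove [vbjd,hovxl,wszpr] add [zkuc,qqb,apq] -> 11 lines: ewakc rctp rhexf zkuc qqb apq cghue htnhy wlg cfti fjmcr
Hunk 4: at line 2 remove [zkuc,qqb,apq] add [otsd] -> 9 lines: ewakc rctp rhexf otsd cghue htnhy wlg cfti fjmcr
Final line count: 9

Answer: 9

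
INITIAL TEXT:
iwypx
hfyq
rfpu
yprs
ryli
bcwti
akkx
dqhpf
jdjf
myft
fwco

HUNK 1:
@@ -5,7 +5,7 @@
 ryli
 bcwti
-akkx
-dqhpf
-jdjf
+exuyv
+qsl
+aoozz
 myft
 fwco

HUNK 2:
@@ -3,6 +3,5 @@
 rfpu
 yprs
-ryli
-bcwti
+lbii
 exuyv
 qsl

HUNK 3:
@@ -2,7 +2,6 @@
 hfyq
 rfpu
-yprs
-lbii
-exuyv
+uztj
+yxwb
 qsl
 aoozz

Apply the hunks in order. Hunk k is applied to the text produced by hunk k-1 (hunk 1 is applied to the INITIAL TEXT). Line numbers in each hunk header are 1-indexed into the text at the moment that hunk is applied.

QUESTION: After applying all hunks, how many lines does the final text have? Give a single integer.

Hunk 1: at line 5 remove [akkx,dqhpf,jdjf] add [exuyv,qsl,aoozz] -> 11 lines: iwypx hfyq rfpu yprs ryli bcwti exuyv qsl aoozz myft fwco
Hunk 2: at line 3 remove [ryli,bcwti] add [lbii] -> 10 lines: iwypx hfyq rfpu yprs lbii exuyv qsl aoozz myft fwco
Hunk 3: at line 2 remove [yprs,lbii,exuyv] add [uztj,yxwb] -> 9 lines: iwypx hfyq rfpu uztj yxwb qsl aoozz myft fwco
Final line count: 9

Answer: 9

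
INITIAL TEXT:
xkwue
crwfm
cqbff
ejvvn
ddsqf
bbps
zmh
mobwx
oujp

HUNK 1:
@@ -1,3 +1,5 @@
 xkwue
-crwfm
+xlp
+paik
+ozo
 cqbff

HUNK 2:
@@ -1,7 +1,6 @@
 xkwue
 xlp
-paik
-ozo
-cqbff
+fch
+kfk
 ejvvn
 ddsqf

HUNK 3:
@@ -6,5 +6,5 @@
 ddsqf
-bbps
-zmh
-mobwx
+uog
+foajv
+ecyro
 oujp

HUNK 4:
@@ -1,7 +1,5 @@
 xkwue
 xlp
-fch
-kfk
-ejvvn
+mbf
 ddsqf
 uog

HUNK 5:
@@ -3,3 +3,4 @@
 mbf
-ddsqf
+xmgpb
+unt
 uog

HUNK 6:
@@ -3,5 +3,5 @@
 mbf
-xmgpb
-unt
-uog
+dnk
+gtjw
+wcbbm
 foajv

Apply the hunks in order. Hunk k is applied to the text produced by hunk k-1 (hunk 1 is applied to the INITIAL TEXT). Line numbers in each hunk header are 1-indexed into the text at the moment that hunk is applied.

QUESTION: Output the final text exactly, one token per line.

Hunk 1: at line 1 remove [crwfm] add [xlp,paik,ozo] -> 11 lines: xkwue xlp paik ozo cqbff ejvvn ddsqf bbps zmh mobwx oujp
Hunk 2: at line 1 remove [paik,ozo,cqbff] add [fch,kfk] -> 10 lines: xkwue xlp fch kfk ejvvn ddsqf bbps zmh mobwx oujp
Hunk 3: at line 6 remove [bbps,zmh,mobwx] add [uog,foajv,ecyro] -> 10 lines: xkwue xlp fch kfk ejvvn ddsqf uog foajv ecyro oujp
Hunk 4: at line 1 remove [fch,kfk,ejvvn] add [mbf] -> 8 lines: xkwue xlp mbf ddsqf uog foajv ecyro oujp
Hunk 5: at line 3 remove [ddsqf] add [xmgpb,unt] -> 9 lines: xkwue xlp mbf xmgpb unt uog foajv ecyro oujp
Hunk 6: at line 3 remove [xmgpb,unt,uog] add [dnk,gtjw,wcbbm] -> 9 lines: xkwue xlp mbf dnk gtjw wcbbm foajv ecyro oujp

Answer: xkwue
xlp
mbf
dnk
gtjw
wcbbm
foajv
ecyro
oujp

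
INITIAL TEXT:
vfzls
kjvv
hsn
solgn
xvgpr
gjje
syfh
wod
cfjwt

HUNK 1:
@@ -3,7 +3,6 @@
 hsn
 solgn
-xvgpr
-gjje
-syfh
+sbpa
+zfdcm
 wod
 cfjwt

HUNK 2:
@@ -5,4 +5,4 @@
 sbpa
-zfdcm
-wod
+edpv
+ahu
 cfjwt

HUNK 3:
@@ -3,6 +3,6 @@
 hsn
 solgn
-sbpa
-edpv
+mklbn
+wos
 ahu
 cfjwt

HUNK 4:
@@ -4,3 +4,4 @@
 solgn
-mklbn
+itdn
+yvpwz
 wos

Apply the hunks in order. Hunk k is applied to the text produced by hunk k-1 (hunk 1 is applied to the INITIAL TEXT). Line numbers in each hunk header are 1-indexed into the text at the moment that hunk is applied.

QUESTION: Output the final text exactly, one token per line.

Hunk 1: at line 3 remove [xvgpr,gjje,syfh] add [sbpa,zfdcm] -> 8 lines: vfzls kjvv hsn solgn sbpa zfdcm wod cfjwt
Hunk 2: at line 5 remove [zfdcm,wod] add [edpv,ahu] -> 8 lines: vfzls kjvv hsn solgn sbpa edpv ahu cfjwt
Hunk 3: at line 3 remove [sbpa,edpv] add [mklbn,wos] -> 8 lines: vfzls kjvv hsn solgn mklbn wos ahu cfjwt
Hunk 4: at line 4 remove [mklbn] add [itdn,yvpwz] -> 9 lines: vfzls kjvv hsn solgn itdn yvpwz wos ahu cfjwt

Answer: vfzls
kjvv
hsn
solgn
itdn
yvpwz
wos
ahu
cfjwt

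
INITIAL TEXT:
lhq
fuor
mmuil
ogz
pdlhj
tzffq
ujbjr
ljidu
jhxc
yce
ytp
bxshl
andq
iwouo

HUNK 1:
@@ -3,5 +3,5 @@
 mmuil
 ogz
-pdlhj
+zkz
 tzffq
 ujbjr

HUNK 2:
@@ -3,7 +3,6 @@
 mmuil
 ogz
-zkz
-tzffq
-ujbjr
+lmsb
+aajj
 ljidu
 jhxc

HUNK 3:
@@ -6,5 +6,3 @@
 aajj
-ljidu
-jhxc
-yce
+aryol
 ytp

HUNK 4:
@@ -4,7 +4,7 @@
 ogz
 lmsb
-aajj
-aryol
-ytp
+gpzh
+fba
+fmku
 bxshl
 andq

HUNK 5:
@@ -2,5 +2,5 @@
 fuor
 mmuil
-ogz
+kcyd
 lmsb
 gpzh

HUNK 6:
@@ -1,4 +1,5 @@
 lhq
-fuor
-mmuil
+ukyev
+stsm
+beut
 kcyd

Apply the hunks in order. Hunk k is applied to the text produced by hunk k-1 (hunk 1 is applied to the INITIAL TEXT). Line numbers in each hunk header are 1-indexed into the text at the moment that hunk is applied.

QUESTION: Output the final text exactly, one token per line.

Answer: lhq
ukyev
stsm
beut
kcyd
lmsb
gpzh
fba
fmku
bxshl
andq
iwouo

Derivation:
Hunk 1: at line 3 remove [pdlhj] add [zkz] -> 14 lines: lhq fuor mmuil ogz zkz tzffq ujbjr ljidu jhxc yce ytp bxshl andq iwouo
Hunk 2: at line 3 remove [zkz,tzffq,ujbjr] add [lmsb,aajj] -> 13 lines: lhq fuor mmuil ogz lmsb aajj ljidu jhxc yce ytp bxshl andq iwouo
Hunk 3: at line 6 remove [ljidu,jhxc,yce] add [aryol] -> 11 lines: lhq fuor mmuil ogz lmsb aajj aryol ytp bxshl andq iwouo
Hunk 4: at line 4 remove [aajj,aryol,ytp] add [gpzh,fba,fmku] -> 11 lines: lhq fuor mmuil ogz lmsb gpzh fba fmku bxshl andq iwouo
Hunk 5: at line 2 remove [ogz] add [kcyd] -> 11 lines: lhq fuor mmuil kcyd lmsb gpzh fba fmku bxshl andq iwouo
Hunk 6: at line 1 remove [fuor,mmuil] add [ukyev,stsm,beut] -> 12 lines: lhq ukyev stsm beut kcyd lmsb gpzh fba fmku bxshl andq iwouo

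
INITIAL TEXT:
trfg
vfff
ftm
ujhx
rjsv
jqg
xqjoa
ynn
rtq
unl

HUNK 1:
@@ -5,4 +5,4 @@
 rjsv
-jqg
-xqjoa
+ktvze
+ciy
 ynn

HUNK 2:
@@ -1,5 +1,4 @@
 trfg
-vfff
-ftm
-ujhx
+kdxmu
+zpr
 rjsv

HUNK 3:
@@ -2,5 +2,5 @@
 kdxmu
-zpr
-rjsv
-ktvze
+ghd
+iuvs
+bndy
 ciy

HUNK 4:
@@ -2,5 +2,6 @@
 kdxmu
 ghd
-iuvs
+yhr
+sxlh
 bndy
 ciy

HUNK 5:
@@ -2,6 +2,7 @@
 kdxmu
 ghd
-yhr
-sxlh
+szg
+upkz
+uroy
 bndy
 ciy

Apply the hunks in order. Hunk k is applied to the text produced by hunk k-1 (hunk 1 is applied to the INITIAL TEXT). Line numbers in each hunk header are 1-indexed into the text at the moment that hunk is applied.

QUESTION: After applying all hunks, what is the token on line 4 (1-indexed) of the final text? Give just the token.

Answer: szg

Derivation:
Hunk 1: at line 5 remove [jqg,xqjoa] add [ktvze,ciy] -> 10 lines: trfg vfff ftm ujhx rjsv ktvze ciy ynn rtq unl
Hunk 2: at line 1 remove [vfff,ftm,ujhx] add [kdxmu,zpr] -> 9 lines: trfg kdxmu zpr rjsv ktvze ciy ynn rtq unl
Hunk 3: at line 2 remove [zpr,rjsv,ktvze] add [ghd,iuvs,bndy] -> 9 lines: trfg kdxmu ghd iuvs bndy ciy ynn rtq unl
Hunk 4: at line 2 remove [iuvs] add [yhr,sxlh] -> 10 lines: trfg kdxmu ghd yhr sxlh bndy ciy ynn rtq unl
Hunk 5: at line 2 remove [yhr,sxlh] add [szg,upkz,uroy] -> 11 lines: trfg kdxmu ghd szg upkz uroy bndy ciy ynn rtq unl
Final line 4: szg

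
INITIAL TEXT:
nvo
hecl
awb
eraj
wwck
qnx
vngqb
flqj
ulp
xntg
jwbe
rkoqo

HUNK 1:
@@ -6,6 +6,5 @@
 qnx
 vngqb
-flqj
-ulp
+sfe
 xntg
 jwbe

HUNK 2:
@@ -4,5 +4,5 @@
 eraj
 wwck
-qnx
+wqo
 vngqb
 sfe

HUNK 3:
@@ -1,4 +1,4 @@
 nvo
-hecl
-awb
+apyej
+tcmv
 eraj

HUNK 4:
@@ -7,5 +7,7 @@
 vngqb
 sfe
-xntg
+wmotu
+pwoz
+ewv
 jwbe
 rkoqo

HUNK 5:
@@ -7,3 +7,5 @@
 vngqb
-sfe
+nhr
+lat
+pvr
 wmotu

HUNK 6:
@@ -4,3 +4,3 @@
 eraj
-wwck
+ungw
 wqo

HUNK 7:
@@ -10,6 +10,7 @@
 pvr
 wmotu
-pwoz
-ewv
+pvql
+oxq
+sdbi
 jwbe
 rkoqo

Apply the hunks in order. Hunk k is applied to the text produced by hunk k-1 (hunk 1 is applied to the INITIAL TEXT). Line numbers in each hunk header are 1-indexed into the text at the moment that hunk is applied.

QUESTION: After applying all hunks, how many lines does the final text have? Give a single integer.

Hunk 1: at line 6 remove [flqj,ulp] add [sfe] -> 11 lines: nvo hecl awb eraj wwck qnx vngqb sfe xntg jwbe rkoqo
Hunk 2: at line 4 remove [qnx] add [wqo] -> 11 lines: nvo hecl awb eraj wwck wqo vngqb sfe xntg jwbe rkoqo
Hunk 3: at line 1 remove [hecl,awb] add [apyej,tcmv] -> 11 lines: nvo apyej tcmv eraj wwck wqo vngqb sfe xntg jwbe rkoqo
Hunk 4: at line 7 remove [xntg] add [wmotu,pwoz,ewv] -> 13 lines: nvo apyej tcmv eraj wwck wqo vngqb sfe wmotu pwoz ewv jwbe rkoqo
Hunk 5: at line 7 remove [sfe] add [nhr,lat,pvr] -> 15 lines: nvo apyej tcmv eraj wwck wqo vngqb nhr lat pvr wmotu pwoz ewv jwbe rkoqo
Hunk 6: at line 4 remove [wwck] add [ungw] -> 15 lines: nvo apyej tcmv eraj ungw wqo vngqb nhr lat pvr wmotu pwoz ewv jwbe rkoqo
Hunk 7: at line 10 remove [pwoz,ewv] add [pvql,oxq,sdbi] -> 16 lines: nvo apyej tcmv eraj ungw wqo vngqb nhr lat pvr wmotu pvql oxq sdbi jwbe rkoqo
Final line count: 16

Answer: 16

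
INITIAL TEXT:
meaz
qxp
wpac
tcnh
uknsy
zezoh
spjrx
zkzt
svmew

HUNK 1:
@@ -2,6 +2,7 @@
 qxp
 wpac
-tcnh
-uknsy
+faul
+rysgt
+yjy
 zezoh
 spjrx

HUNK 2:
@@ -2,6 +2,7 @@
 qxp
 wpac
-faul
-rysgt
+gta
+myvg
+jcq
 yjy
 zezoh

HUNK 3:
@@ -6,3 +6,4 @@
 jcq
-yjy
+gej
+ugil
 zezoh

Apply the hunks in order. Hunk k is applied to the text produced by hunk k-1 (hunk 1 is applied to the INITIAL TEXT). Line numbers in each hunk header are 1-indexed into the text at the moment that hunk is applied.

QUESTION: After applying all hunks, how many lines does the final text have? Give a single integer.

Answer: 12

Derivation:
Hunk 1: at line 2 remove [tcnh,uknsy] add [faul,rysgt,yjy] -> 10 lines: meaz qxp wpac faul rysgt yjy zezoh spjrx zkzt svmew
Hunk 2: at line 2 remove [faul,rysgt] add [gta,myvg,jcq] -> 11 lines: meaz qxp wpac gta myvg jcq yjy zezoh spjrx zkzt svmew
Hunk 3: at line 6 remove [yjy] add [gej,ugil] -> 12 lines: meaz qxp wpac gta myvg jcq gej ugil zezoh spjrx zkzt svmew
Final line count: 12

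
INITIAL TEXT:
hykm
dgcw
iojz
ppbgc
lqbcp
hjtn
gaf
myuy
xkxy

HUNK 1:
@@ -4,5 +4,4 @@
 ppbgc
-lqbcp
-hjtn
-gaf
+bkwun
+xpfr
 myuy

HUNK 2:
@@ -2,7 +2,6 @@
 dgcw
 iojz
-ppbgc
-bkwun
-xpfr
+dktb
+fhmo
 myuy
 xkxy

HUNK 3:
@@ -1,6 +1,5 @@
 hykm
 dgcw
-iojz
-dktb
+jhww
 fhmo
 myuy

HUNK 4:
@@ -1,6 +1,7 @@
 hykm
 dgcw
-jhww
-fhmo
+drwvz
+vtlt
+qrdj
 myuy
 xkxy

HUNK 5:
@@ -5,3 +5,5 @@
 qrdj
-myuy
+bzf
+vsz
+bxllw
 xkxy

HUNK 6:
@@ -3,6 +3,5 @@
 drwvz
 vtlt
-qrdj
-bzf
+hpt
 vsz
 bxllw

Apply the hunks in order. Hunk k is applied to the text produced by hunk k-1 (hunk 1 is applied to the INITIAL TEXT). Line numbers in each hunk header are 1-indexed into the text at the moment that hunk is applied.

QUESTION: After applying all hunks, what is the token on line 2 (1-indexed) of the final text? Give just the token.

Answer: dgcw

Derivation:
Hunk 1: at line 4 remove [lqbcp,hjtn,gaf] add [bkwun,xpfr] -> 8 lines: hykm dgcw iojz ppbgc bkwun xpfr myuy xkxy
Hunk 2: at line 2 remove [ppbgc,bkwun,xpfr] add [dktb,fhmo] -> 7 lines: hykm dgcw iojz dktb fhmo myuy xkxy
Hunk 3: at line 1 remove [iojz,dktb] add [jhww] -> 6 lines: hykm dgcw jhww fhmo myuy xkxy
Hunk 4: at line 1 remove [jhww,fhmo] add [drwvz,vtlt,qrdj] -> 7 lines: hykm dgcw drwvz vtlt qrdj myuy xkxy
Hunk 5: at line 5 remove [myuy] add [bzf,vsz,bxllw] -> 9 lines: hykm dgcw drwvz vtlt qrdj bzf vsz bxllw xkxy
Hunk 6: at line 3 remove [qrdj,bzf] add [hpt] -> 8 lines: hykm dgcw drwvz vtlt hpt vsz bxllw xkxy
Final line 2: dgcw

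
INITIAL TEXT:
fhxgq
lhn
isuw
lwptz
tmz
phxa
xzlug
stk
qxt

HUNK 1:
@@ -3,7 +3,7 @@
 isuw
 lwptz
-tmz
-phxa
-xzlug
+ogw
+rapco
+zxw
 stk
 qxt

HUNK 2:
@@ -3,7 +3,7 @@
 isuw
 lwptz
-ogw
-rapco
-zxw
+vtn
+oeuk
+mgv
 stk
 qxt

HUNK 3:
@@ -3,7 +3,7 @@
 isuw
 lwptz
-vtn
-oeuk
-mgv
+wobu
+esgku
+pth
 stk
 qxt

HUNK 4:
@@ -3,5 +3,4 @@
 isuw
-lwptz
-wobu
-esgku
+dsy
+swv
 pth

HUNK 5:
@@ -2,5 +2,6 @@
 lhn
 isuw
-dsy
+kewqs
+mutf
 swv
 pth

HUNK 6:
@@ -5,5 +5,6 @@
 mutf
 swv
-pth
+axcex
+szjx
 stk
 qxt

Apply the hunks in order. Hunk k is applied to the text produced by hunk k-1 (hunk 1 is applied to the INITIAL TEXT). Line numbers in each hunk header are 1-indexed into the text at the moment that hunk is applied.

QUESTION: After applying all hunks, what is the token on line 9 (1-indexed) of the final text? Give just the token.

Hunk 1: at line 3 remove [tmz,phxa,xzlug] add [ogw,rapco,zxw] -> 9 lines: fhxgq lhn isuw lwptz ogw rapco zxw stk qxt
Hunk 2: at line 3 remove [ogw,rapco,zxw] add [vtn,oeuk,mgv] -> 9 lines: fhxgq lhn isuw lwptz vtn oeuk mgv stk qxt
Hunk 3: at line 3 remove [vtn,oeuk,mgv] add [wobu,esgku,pth] -> 9 lines: fhxgq lhn isuw lwptz wobu esgku pth stk qxt
Hunk 4: at line 3 remove [lwptz,wobu,esgku] add [dsy,swv] -> 8 lines: fhxgq lhn isuw dsy swv pth stk qxt
Hunk 5: at line 2 remove [dsy] add [kewqs,mutf] -> 9 lines: fhxgq lhn isuw kewqs mutf swv pth stk qxt
Hunk 6: at line 5 remove [pth] add [axcex,szjx] -> 10 lines: fhxgq lhn isuw kewqs mutf swv axcex szjx stk qxt
Final line 9: stk

Answer: stk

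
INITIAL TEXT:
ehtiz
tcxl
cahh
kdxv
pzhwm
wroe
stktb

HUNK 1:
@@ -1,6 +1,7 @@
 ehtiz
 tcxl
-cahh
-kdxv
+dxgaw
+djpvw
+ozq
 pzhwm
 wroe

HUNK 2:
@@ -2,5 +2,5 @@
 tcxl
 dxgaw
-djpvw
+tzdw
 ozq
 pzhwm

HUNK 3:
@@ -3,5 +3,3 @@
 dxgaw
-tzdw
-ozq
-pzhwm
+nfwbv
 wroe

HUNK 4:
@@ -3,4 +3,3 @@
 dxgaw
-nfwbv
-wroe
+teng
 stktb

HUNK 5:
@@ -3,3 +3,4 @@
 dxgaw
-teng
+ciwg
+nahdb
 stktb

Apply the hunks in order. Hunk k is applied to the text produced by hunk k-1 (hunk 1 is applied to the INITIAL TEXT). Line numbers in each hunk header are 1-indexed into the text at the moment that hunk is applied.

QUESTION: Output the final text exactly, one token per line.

Answer: ehtiz
tcxl
dxgaw
ciwg
nahdb
stktb

Derivation:
Hunk 1: at line 1 remove [cahh,kdxv] add [dxgaw,djpvw,ozq] -> 8 lines: ehtiz tcxl dxgaw djpvw ozq pzhwm wroe stktb
Hunk 2: at line 2 remove [djpvw] add [tzdw] -> 8 lines: ehtiz tcxl dxgaw tzdw ozq pzhwm wroe stktb
Hunk 3: at line 3 remove [tzdw,ozq,pzhwm] add [nfwbv] -> 6 lines: ehtiz tcxl dxgaw nfwbv wroe stktb
Hunk 4: at line 3 remove [nfwbv,wroe] add [teng] -> 5 lines: ehtiz tcxl dxgaw teng stktb
Hunk 5: at line 3 remove [teng] add [ciwg,nahdb] -> 6 lines: ehtiz tcxl dxgaw ciwg nahdb stktb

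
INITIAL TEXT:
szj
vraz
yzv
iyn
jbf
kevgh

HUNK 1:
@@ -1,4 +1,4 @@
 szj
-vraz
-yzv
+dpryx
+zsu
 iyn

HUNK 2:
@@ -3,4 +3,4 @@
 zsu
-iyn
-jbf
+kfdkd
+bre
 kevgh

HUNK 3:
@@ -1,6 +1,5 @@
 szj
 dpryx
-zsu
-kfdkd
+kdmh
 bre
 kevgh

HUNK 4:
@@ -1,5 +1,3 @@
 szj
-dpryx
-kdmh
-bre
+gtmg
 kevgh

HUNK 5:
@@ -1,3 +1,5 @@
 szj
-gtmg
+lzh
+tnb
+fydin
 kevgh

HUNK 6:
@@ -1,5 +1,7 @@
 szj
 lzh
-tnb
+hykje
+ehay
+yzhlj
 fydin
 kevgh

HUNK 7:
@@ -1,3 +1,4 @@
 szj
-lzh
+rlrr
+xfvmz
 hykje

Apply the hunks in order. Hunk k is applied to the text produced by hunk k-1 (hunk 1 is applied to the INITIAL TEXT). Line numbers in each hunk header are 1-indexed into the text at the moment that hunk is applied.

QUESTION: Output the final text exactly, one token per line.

Hunk 1: at line 1 remove [vraz,yzv] add [dpryx,zsu] -> 6 lines: szj dpryx zsu iyn jbf kevgh
Hunk 2: at line 3 remove [iyn,jbf] add [kfdkd,bre] -> 6 lines: szj dpryx zsu kfdkd bre kevgh
Hunk 3: at line 1 remove [zsu,kfdkd] add [kdmh] -> 5 lines: szj dpryx kdmh bre kevgh
Hunk 4: at line 1 remove [dpryx,kdmh,bre] add [gtmg] -> 3 lines: szj gtmg kevgh
Hunk 5: at line 1 remove [gtmg] add [lzh,tnb,fydin] -> 5 lines: szj lzh tnb fydin kevgh
Hunk 6: at line 1 remove [tnb] add [hykje,ehay,yzhlj] -> 7 lines: szj lzh hykje ehay yzhlj fydin kevgh
Hunk 7: at line 1 remove [lzh] add [rlrr,xfvmz] -> 8 lines: szj rlrr xfvmz hykje ehay yzhlj fydin kevgh

Answer: szj
rlrr
xfvmz
hykje
ehay
yzhlj
fydin
kevgh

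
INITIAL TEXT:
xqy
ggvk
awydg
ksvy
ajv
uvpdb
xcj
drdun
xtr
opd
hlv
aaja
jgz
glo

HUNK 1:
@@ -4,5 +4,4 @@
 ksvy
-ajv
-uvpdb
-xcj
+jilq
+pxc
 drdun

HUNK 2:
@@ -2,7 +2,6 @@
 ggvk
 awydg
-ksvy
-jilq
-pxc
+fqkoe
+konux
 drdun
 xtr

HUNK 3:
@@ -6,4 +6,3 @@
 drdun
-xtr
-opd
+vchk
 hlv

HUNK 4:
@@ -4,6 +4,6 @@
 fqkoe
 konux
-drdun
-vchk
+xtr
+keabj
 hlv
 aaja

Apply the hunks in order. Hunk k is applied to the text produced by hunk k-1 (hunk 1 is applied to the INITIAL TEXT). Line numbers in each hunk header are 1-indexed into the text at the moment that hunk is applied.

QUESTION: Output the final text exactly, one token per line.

Answer: xqy
ggvk
awydg
fqkoe
konux
xtr
keabj
hlv
aaja
jgz
glo

Derivation:
Hunk 1: at line 4 remove [ajv,uvpdb,xcj] add [jilq,pxc] -> 13 lines: xqy ggvk awydg ksvy jilq pxc drdun xtr opd hlv aaja jgz glo
Hunk 2: at line 2 remove [ksvy,jilq,pxc] add [fqkoe,konux] -> 12 lines: xqy ggvk awydg fqkoe konux drdun xtr opd hlv aaja jgz glo
Hunk 3: at line 6 remove [xtr,opd] add [vchk] -> 11 lines: xqy ggvk awydg fqkoe konux drdun vchk hlv aaja jgz glo
Hunk 4: at line 4 remove [drdun,vchk] add [xtr,keabj] -> 11 lines: xqy ggvk awydg fqkoe konux xtr keabj hlv aaja jgz glo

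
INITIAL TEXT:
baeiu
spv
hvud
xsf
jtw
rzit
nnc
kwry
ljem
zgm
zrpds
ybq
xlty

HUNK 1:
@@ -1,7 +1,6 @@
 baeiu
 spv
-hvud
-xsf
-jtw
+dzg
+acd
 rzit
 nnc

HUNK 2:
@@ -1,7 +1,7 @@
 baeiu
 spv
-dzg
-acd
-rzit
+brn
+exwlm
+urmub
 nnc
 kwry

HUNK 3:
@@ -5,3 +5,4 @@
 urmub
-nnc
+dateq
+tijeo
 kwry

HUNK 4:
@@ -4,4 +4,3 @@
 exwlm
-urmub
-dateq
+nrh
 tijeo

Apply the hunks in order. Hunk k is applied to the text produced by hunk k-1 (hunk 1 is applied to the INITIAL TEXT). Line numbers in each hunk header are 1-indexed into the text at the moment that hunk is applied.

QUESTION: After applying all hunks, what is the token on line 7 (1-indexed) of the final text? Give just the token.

Hunk 1: at line 1 remove [hvud,xsf,jtw] add [dzg,acd] -> 12 lines: baeiu spv dzg acd rzit nnc kwry ljem zgm zrpds ybq xlty
Hunk 2: at line 1 remove [dzg,acd,rzit] add [brn,exwlm,urmub] -> 12 lines: baeiu spv brn exwlm urmub nnc kwry ljem zgm zrpds ybq xlty
Hunk 3: at line 5 remove [nnc] add [dateq,tijeo] -> 13 lines: baeiu spv brn exwlm urmub dateq tijeo kwry ljem zgm zrpds ybq xlty
Hunk 4: at line 4 remove [urmub,dateq] add [nrh] -> 12 lines: baeiu spv brn exwlm nrh tijeo kwry ljem zgm zrpds ybq xlty
Final line 7: kwry

Answer: kwry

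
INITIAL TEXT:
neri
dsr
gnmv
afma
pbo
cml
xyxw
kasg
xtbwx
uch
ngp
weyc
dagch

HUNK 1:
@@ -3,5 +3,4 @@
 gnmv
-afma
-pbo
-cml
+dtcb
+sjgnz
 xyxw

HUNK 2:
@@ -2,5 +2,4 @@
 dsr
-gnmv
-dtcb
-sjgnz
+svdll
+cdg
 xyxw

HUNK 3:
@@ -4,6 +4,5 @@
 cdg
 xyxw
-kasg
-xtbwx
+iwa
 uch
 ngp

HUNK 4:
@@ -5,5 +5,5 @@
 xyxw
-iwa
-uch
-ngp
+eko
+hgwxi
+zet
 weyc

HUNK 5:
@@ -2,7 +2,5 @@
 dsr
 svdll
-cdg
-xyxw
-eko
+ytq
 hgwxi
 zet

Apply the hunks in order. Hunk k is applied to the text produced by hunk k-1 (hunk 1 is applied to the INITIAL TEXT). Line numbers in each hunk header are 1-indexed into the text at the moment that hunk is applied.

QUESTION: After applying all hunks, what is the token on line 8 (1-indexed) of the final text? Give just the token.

Hunk 1: at line 3 remove [afma,pbo,cml] add [dtcb,sjgnz] -> 12 lines: neri dsr gnmv dtcb sjgnz xyxw kasg xtbwx uch ngp weyc dagch
Hunk 2: at line 2 remove [gnmv,dtcb,sjgnz] add [svdll,cdg] -> 11 lines: neri dsr svdll cdg xyxw kasg xtbwx uch ngp weyc dagch
Hunk 3: at line 4 remove [kasg,xtbwx] add [iwa] -> 10 lines: neri dsr svdll cdg xyxw iwa uch ngp weyc dagch
Hunk 4: at line 5 remove [iwa,uch,ngp] add [eko,hgwxi,zet] -> 10 lines: neri dsr svdll cdg xyxw eko hgwxi zet weyc dagch
Hunk 5: at line 2 remove [cdg,xyxw,eko] add [ytq] -> 8 lines: neri dsr svdll ytq hgwxi zet weyc dagch
Final line 8: dagch

Answer: dagch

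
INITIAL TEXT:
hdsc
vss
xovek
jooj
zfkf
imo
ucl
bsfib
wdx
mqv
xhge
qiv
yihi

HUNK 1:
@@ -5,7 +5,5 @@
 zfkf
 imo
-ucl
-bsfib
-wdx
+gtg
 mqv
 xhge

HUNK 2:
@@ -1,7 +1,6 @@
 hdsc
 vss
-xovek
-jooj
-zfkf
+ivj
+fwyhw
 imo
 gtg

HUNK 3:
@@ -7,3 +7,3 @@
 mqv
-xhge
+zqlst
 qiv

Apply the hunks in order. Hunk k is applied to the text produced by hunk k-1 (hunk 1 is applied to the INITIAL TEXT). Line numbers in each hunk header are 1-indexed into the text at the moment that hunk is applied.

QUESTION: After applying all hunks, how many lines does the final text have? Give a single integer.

Answer: 10

Derivation:
Hunk 1: at line 5 remove [ucl,bsfib,wdx] add [gtg] -> 11 lines: hdsc vss xovek jooj zfkf imo gtg mqv xhge qiv yihi
Hunk 2: at line 1 remove [xovek,jooj,zfkf] add [ivj,fwyhw] -> 10 lines: hdsc vss ivj fwyhw imo gtg mqv xhge qiv yihi
Hunk 3: at line 7 remove [xhge] add [zqlst] -> 10 lines: hdsc vss ivj fwyhw imo gtg mqv zqlst qiv yihi
Final line count: 10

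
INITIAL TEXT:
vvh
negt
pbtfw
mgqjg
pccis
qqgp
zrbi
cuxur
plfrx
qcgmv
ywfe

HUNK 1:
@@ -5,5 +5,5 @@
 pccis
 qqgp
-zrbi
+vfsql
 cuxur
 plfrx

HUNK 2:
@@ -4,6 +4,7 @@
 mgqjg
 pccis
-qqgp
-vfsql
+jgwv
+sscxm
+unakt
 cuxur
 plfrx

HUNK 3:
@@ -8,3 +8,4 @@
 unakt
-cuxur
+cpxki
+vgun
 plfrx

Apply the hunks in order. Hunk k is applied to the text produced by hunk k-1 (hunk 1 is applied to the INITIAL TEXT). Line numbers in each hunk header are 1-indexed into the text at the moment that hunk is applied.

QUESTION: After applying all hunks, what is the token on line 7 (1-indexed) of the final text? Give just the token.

Hunk 1: at line 5 remove [zrbi] add [vfsql] -> 11 lines: vvh negt pbtfw mgqjg pccis qqgp vfsql cuxur plfrx qcgmv ywfe
Hunk 2: at line 4 remove [qqgp,vfsql] add [jgwv,sscxm,unakt] -> 12 lines: vvh negt pbtfw mgqjg pccis jgwv sscxm unakt cuxur plfrx qcgmv ywfe
Hunk 3: at line 8 remove [cuxur] add [cpxki,vgun] -> 13 lines: vvh negt pbtfw mgqjg pccis jgwv sscxm unakt cpxki vgun plfrx qcgmv ywfe
Final line 7: sscxm

Answer: sscxm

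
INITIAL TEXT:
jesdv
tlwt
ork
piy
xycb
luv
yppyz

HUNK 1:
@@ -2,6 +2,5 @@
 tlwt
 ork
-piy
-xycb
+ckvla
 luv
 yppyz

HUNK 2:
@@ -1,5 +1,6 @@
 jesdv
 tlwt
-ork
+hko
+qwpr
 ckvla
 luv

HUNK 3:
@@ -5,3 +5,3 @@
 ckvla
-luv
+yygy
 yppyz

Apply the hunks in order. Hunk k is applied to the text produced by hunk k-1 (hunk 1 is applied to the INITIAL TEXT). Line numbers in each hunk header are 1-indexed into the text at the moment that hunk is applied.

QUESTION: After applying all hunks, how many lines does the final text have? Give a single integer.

Hunk 1: at line 2 remove [piy,xycb] add [ckvla] -> 6 lines: jesdv tlwt ork ckvla luv yppyz
Hunk 2: at line 1 remove [ork] add [hko,qwpr] -> 7 lines: jesdv tlwt hko qwpr ckvla luv yppyz
Hunk 3: at line 5 remove [luv] add [yygy] -> 7 lines: jesdv tlwt hko qwpr ckvla yygy yppyz
Final line count: 7

Answer: 7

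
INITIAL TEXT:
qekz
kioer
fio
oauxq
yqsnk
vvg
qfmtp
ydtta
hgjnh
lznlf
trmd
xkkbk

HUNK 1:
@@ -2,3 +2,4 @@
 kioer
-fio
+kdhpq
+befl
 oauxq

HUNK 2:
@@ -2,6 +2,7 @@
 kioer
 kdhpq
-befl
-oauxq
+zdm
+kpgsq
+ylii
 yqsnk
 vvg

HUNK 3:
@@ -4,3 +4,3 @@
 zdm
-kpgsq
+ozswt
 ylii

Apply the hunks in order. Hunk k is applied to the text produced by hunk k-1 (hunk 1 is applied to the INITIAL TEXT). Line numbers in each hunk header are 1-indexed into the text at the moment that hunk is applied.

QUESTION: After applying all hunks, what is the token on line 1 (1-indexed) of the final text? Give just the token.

Hunk 1: at line 2 remove [fio] add [kdhpq,befl] -> 13 lines: qekz kioer kdhpq befl oauxq yqsnk vvg qfmtp ydtta hgjnh lznlf trmd xkkbk
Hunk 2: at line 2 remove [befl,oauxq] add [zdm,kpgsq,ylii] -> 14 lines: qekz kioer kdhpq zdm kpgsq ylii yqsnk vvg qfmtp ydtta hgjnh lznlf trmd xkkbk
Hunk 3: at line 4 remove [kpgsq] add [ozswt] -> 14 lines: qekz kioer kdhpq zdm ozswt ylii yqsnk vvg qfmtp ydtta hgjnh lznlf trmd xkkbk
Final line 1: qekz

Answer: qekz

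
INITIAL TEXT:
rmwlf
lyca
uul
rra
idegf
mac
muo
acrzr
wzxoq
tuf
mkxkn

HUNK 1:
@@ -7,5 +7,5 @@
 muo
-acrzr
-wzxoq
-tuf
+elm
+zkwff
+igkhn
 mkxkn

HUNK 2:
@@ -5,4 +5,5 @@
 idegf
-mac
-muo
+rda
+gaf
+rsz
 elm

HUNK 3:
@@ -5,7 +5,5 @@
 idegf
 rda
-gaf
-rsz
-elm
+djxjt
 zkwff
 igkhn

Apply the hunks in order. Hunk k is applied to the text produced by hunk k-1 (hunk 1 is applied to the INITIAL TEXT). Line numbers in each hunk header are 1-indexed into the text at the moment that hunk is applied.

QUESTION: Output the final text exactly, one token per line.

Hunk 1: at line 7 remove [acrzr,wzxoq,tuf] add [elm,zkwff,igkhn] -> 11 lines: rmwlf lyca uul rra idegf mac muo elm zkwff igkhn mkxkn
Hunk 2: at line 5 remove [mac,muo] add [rda,gaf,rsz] -> 12 lines: rmwlf lyca uul rra idegf rda gaf rsz elm zkwff igkhn mkxkn
Hunk 3: at line 5 remove [gaf,rsz,elm] add [djxjt] -> 10 lines: rmwlf lyca uul rra idegf rda djxjt zkwff igkhn mkxkn

Answer: rmwlf
lyca
uul
rra
idegf
rda
djxjt
zkwff
igkhn
mkxkn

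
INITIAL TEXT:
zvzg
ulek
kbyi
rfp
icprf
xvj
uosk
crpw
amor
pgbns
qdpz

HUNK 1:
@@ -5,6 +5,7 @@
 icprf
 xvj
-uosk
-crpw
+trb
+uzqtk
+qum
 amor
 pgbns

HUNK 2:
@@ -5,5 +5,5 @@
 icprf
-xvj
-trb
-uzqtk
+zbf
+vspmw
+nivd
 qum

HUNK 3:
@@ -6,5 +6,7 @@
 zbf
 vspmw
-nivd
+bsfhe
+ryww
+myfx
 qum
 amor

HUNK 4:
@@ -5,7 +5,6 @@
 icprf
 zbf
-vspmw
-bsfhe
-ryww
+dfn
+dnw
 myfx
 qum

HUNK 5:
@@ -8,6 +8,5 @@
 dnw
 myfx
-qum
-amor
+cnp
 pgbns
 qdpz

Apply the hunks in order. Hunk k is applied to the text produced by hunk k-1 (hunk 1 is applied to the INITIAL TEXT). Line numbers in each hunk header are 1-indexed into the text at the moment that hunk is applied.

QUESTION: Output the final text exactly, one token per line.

Hunk 1: at line 5 remove [uosk,crpw] add [trb,uzqtk,qum] -> 12 lines: zvzg ulek kbyi rfp icprf xvj trb uzqtk qum amor pgbns qdpz
Hunk 2: at line 5 remove [xvj,trb,uzqtk] add [zbf,vspmw,nivd] -> 12 lines: zvzg ulek kbyi rfp icprf zbf vspmw nivd qum amor pgbns qdpz
Hunk 3: at line 6 remove [nivd] add [bsfhe,ryww,myfx] -> 14 lines: zvzg ulek kbyi rfp icprf zbf vspmw bsfhe ryww myfx qum amor pgbns qdpz
Hunk 4: at line 5 remove [vspmw,bsfhe,ryww] add [dfn,dnw] -> 13 lines: zvzg ulek kbyi rfp icprf zbf dfn dnw myfx qum amor pgbns qdpz
Hunk 5: at line 8 remove [qum,amor] add [cnp] -> 12 lines: zvzg ulek kbyi rfp icprf zbf dfn dnw myfx cnp pgbns qdpz

Answer: zvzg
ulek
kbyi
rfp
icprf
zbf
dfn
dnw
myfx
cnp
pgbns
qdpz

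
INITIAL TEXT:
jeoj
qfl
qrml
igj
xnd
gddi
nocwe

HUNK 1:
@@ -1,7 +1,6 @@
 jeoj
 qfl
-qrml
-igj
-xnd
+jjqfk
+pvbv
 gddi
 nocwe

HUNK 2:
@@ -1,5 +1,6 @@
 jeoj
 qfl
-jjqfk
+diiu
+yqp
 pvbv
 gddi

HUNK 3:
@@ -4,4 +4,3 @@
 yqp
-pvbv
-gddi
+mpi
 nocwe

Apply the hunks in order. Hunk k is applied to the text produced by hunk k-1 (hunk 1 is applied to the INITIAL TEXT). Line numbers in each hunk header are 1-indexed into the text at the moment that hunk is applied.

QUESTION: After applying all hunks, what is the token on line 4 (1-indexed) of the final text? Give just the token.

Hunk 1: at line 1 remove [qrml,igj,xnd] add [jjqfk,pvbv] -> 6 lines: jeoj qfl jjqfk pvbv gddi nocwe
Hunk 2: at line 1 remove [jjqfk] add [diiu,yqp] -> 7 lines: jeoj qfl diiu yqp pvbv gddi nocwe
Hunk 3: at line 4 remove [pvbv,gddi] add [mpi] -> 6 lines: jeoj qfl diiu yqp mpi nocwe
Final line 4: yqp

Answer: yqp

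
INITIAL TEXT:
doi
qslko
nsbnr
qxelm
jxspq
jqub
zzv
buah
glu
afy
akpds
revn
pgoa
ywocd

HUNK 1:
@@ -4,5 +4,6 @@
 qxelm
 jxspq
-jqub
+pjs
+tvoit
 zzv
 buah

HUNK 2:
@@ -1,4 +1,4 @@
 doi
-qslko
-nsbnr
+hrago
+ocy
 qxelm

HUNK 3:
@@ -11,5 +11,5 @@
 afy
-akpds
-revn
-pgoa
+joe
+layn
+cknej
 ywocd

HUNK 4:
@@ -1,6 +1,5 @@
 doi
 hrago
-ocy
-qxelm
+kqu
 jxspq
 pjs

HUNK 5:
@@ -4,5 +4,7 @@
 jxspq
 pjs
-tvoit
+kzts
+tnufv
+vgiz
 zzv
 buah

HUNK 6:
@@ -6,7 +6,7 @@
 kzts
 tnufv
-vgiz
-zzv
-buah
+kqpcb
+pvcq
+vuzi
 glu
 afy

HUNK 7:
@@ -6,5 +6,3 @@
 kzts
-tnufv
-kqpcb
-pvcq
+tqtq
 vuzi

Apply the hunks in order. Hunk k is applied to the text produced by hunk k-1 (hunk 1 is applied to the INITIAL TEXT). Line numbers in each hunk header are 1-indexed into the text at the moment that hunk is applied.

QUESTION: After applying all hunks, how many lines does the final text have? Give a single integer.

Answer: 14

Derivation:
Hunk 1: at line 4 remove [jqub] add [pjs,tvoit] -> 15 lines: doi qslko nsbnr qxelm jxspq pjs tvoit zzv buah glu afy akpds revn pgoa ywocd
Hunk 2: at line 1 remove [qslko,nsbnr] add [hrago,ocy] -> 15 lines: doi hrago ocy qxelm jxspq pjs tvoit zzv buah glu afy akpds revn pgoa ywocd
Hunk 3: at line 11 remove [akpds,revn,pgoa] add [joe,layn,cknej] -> 15 lines: doi hrago ocy qxelm jxspq pjs tvoit zzv buah glu afy joe layn cknej ywocd
Hunk 4: at line 1 remove [ocy,qxelm] add [kqu] -> 14 lines: doi hrago kqu jxspq pjs tvoit zzv buah glu afy joe layn cknej ywocd
Hunk 5: at line 4 remove [tvoit] add [kzts,tnufv,vgiz] -> 16 lines: doi hrago kqu jxspq pjs kzts tnufv vgiz zzv buah glu afy joe layn cknej ywocd
Hunk 6: at line 6 remove [vgiz,zzv,buah] add [kqpcb,pvcq,vuzi] -> 16 lines: doi hrago kqu jxspq pjs kzts tnufv kqpcb pvcq vuzi glu afy joe layn cknej ywocd
Hunk 7: at line 6 remove [tnufv,kqpcb,pvcq] add [tqtq] -> 14 lines: doi hrago kqu jxspq pjs kzts tqtq vuzi glu afy joe layn cknej ywocd
Final line count: 14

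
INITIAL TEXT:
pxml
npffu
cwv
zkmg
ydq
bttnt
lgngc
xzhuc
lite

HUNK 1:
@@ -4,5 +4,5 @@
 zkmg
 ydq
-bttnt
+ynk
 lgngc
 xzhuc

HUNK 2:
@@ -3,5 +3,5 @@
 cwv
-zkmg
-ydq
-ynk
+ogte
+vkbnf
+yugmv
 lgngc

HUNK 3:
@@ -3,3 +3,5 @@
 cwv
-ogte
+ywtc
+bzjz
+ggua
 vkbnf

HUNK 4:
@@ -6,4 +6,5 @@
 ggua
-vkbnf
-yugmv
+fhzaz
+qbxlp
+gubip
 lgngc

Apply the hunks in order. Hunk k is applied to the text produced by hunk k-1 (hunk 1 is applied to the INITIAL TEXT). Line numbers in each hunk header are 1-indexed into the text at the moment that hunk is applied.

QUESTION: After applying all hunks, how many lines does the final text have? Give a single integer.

Hunk 1: at line 4 remove [bttnt] add [ynk] -> 9 lines: pxml npffu cwv zkmg ydq ynk lgngc xzhuc lite
Hunk 2: at line 3 remove [zkmg,ydq,ynk] add [ogte,vkbnf,yugmv] -> 9 lines: pxml npffu cwv ogte vkbnf yugmv lgngc xzhuc lite
Hunk 3: at line 3 remove [ogte] add [ywtc,bzjz,ggua] -> 11 lines: pxml npffu cwv ywtc bzjz ggua vkbnf yugmv lgngc xzhuc lite
Hunk 4: at line 6 remove [vkbnf,yugmv] add [fhzaz,qbxlp,gubip] -> 12 lines: pxml npffu cwv ywtc bzjz ggua fhzaz qbxlp gubip lgngc xzhuc lite
Final line count: 12

Answer: 12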